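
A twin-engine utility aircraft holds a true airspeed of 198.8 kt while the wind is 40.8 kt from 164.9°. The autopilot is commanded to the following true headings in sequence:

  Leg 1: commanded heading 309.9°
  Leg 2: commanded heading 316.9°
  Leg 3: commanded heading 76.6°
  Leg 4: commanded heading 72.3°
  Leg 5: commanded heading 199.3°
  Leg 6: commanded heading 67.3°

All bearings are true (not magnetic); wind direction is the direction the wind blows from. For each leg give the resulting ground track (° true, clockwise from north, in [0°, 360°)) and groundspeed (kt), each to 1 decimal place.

Leg 1: heading 309.9°; drift +5.8° → track 315.7°, groundspeed 233.4 kt
Leg 2: heading 316.9°; drift +4.7° → track 321.6°, groundspeed 235.6 kt
Leg 3: heading 76.6°; drift -11.7° → track 64.9°, groundspeed 201.8 kt
Leg 4: heading 72.3°; drift -11.5° → track 60.8°, groundspeed 204.7 kt
Leg 5: heading 199.3°; drift +7.9° → track 207.2°, groundspeed 166.7 kt
Leg 6: heading 67.3°; drift -11.2° → track 56.1°, groundspeed 208.2 kt

Leg 1: track=315.7°, groundspeed=233.4 kt
Leg 2: track=321.6°, groundspeed=235.6 kt
Leg 3: track=64.9°, groundspeed=201.8 kt
Leg 4: track=60.8°, groundspeed=204.7 kt
Leg 5: track=207.2°, groundspeed=166.7 kt
Leg 6: track=56.1°, groundspeed=208.2 kt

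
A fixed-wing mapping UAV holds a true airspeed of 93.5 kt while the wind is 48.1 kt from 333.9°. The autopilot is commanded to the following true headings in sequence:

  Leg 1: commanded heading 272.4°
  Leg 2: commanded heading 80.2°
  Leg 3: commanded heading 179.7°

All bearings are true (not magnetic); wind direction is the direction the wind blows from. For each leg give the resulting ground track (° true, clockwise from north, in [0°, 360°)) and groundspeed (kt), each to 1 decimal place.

Leg 1: heading 272.4°; drift -30.9° → track 241.5°, groundspeed 82.2 kt
Leg 2: heading 80.2°; drift +23.3° → track 103.5°, groundspeed 116.5 kt
Leg 3: heading 179.7°; drift -8.7° → track 171.0°, groundspeed 138.4 kt

Leg 1: track=241.5°, groundspeed=82.2 kt
Leg 2: track=103.5°, groundspeed=116.5 kt
Leg 3: track=171.0°, groundspeed=138.4 kt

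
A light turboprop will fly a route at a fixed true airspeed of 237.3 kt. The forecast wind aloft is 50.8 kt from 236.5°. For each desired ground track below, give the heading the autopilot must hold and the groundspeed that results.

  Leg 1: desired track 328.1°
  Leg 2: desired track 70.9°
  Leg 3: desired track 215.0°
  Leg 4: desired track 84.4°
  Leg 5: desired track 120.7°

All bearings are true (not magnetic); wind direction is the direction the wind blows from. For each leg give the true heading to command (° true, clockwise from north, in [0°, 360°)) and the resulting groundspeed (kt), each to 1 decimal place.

Leg 1: heading=315.7°, groundspeed=233.2 kt
Leg 2: heading=74.0°, groundspeed=286.2 kt
Leg 3: heading=219.5°, groundspeed=189.3 kt
Leg 4: heading=90.1°, groundspeed=281.0 kt
Leg 5: heading=131.8°, groundspeed=255.0 kt

Leg 1: desired track 328.1°; wind correction -12.4° → command heading 315.7°, groundspeed 233.2 kt
Leg 2: desired track 70.9°; wind correction +3.1° → command heading 74.0°, groundspeed 286.2 kt
Leg 3: desired track 215.0°; wind correction +4.5° → command heading 219.5°, groundspeed 189.3 kt
Leg 4: desired track 84.4°; wind correction +5.7° → command heading 90.1°, groundspeed 281.0 kt
Leg 5: desired track 120.7°; wind correction +11.1° → command heading 131.8°, groundspeed 255.0 kt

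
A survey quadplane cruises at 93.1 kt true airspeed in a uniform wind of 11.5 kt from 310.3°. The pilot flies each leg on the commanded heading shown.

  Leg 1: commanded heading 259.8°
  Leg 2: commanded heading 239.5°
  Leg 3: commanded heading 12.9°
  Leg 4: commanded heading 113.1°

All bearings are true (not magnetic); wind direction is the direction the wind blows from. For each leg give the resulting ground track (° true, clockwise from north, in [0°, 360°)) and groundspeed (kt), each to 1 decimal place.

Leg 1: track=253.9°, groundspeed=86.2 kt
Leg 2: track=232.6°, groundspeed=90.0 kt
Leg 3: track=19.5°, groundspeed=88.4 kt
Leg 4: track=115.0°, groundspeed=104.1 kt

Leg 1: heading 259.8°; drift -5.9° → track 253.9°, groundspeed 86.2 kt
Leg 2: heading 239.5°; drift -6.9° → track 232.6°, groundspeed 90.0 kt
Leg 3: heading 12.9°; drift +6.6° → track 19.5°, groundspeed 88.4 kt
Leg 4: heading 113.1°; drift +1.9° → track 115.0°, groundspeed 104.1 kt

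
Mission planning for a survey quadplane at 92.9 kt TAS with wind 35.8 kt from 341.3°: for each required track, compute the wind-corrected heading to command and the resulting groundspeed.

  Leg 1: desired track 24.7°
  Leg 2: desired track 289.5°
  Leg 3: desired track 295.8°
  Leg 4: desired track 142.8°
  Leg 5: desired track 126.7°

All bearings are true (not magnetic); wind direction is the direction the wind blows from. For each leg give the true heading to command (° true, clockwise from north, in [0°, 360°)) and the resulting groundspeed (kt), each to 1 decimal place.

Leg 1: desired track 24.7°; wind correction -15.4° → command heading 9.3°, groundspeed 63.6 kt
Leg 2: desired track 289.5°; wind correction +17.6° → command heading 307.1°, groundspeed 66.4 kt
Leg 3: desired track 295.8°; wind correction +16.0° → command heading 311.8°, groundspeed 64.2 kt
Leg 4: desired track 142.8°; wind correction -7.0° → command heading 135.8°, groundspeed 126.2 kt
Leg 5: desired track 126.7°; wind correction -12.6° → command heading 114.1°, groundspeed 120.1 kt

Leg 1: heading=9.3°, groundspeed=63.6 kt
Leg 2: heading=307.1°, groundspeed=66.4 kt
Leg 3: heading=311.8°, groundspeed=64.2 kt
Leg 4: heading=135.8°, groundspeed=126.2 kt
Leg 5: heading=114.1°, groundspeed=120.1 kt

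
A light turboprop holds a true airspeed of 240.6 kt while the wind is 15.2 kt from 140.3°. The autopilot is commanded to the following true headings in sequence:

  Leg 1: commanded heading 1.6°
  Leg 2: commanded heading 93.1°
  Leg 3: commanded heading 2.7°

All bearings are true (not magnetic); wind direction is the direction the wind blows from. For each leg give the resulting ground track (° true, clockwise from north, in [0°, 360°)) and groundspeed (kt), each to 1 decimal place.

Leg 1: heading 1.6°; drift -2.3° → track 359.3°, groundspeed 252.2 kt
Leg 2: heading 93.1°; drift -2.8° → track 90.3°, groundspeed 230.5 kt
Leg 3: heading 2.7°; drift -2.3° → track 0.4°, groundspeed 252.0 kt

Leg 1: track=359.3°, groundspeed=252.2 kt
Leg 2: track=90.3°, groundspeed=230.5 kt
Leg 3: track=0.4°, groundspeed=252.0 kt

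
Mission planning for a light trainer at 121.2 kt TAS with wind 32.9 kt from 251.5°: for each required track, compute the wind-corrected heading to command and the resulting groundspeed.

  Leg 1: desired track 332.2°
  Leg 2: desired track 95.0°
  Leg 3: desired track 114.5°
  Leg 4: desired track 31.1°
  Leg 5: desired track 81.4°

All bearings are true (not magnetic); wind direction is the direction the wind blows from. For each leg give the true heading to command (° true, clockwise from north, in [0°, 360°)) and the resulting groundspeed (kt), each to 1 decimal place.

Leg 1: desired track 332.2°; wind correction -15.5° → command heading 316.7°, groundspeed 111.5 kt
Leg 2: desired track 95.0°; wind correction +6.2° → command heading 101.2°, groundspeed 150.7 kt
Leg 3: desired track 114.5°; wind correction +10.7° → command heading 125.2°, groundspeed 143.2 kt
Leg 4: desired track 31.1°; wind correction -10.1° → command heading 21.0°, groundspeed 144.4 kt
Leg 5: desired track 81.4°; wind correction +2.7° → command heading 84.1°, groundspeed 153.5 kt

Leg 1: heading=316.7°, groundspeed=111.5 kt
Leg 2: heading=101.2°, groundspeed=150.7 kt
Leg 3: heading=125.2°, groundspeed=143.2 kt
Leg 4: heading=21.0°, groundspeed=144.4 kt
Leg 5: heading=84.1°, groundspeed=153.5 kt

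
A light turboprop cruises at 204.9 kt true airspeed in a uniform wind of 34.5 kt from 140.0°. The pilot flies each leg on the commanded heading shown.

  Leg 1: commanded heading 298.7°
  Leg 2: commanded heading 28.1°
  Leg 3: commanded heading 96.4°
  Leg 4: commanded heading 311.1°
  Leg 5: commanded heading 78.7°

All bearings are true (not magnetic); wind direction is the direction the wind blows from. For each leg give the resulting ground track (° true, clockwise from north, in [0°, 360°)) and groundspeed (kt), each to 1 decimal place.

Leg 1: heading 298.7°; drift +3.0° → track 301.7°, groundspeed 237.4 kt
Leg 2: heading 28.1°; drift -8.4° → track 19.7°, groundspeed 220.1 kt
Leg 3: heading 96.4°; drift -7.5° → track 88.9°, groundspeed 181.5 kt
Leg 4: heading 311.1°; drift +1.3° → track 312.4°, groundspeed 239.0 kt
Leg 5: heading 78.7°; drift -9.1° → track 69.6°, groundspeed 190.7 kt

Leg 1: track=301.7°, groundspeed=237.4 kt
Leg 2: track=19.7°, groundspeed=220.1 kt
Leg 3: track=88.9°, groundspeed=181.5 kt
Leg 4: track=312.4°, groundspeed=239.0 kt
Leg 5: track=69.6°, groundspeed=190.7 kt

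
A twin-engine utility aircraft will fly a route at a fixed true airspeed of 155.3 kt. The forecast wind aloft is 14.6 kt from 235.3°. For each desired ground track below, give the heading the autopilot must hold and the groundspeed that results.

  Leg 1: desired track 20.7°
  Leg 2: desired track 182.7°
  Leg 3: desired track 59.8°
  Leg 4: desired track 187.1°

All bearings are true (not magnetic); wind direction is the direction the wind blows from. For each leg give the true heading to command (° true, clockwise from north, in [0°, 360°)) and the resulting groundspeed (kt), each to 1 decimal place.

Leg 1: desired track 20.7°; wind correction -3.1° → command heading 17.6°, groundspeed 167.1 kt
Leg 2: desired track 182.7°; wind correction +4.3° → command heading 187.0°, groundspeed 146.0 kt
Leg 3: desired track 59.8°; wind correction +0.4° → command heading 60.2°, groundspeed 169.9 kt
Leg 4: desired track 187.1°; wind correction +4.0° → command heading 191.1°, groundspeed 145.2 kt

Leg 1: heading=17.6°, groundspeed=167.1 kt
Leg 2: heading=187.0°, groundspeed=146.0 kt
Leg 3: heading=60.2°, groundspeed=169.9 kt
Leg 4: heading=191.1°, groundspeed=145.2 kt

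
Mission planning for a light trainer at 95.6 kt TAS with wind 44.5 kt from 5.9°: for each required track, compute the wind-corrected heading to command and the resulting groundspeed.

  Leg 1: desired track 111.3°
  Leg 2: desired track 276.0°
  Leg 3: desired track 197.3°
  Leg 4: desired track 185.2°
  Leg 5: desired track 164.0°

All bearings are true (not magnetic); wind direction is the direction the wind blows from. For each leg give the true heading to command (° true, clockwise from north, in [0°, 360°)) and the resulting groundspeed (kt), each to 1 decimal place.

Leg 1: heading=84.6°, groundspeed=97.3 kt
Leg 2: heading=303.7°, groundspeed=84.5 kt
Leg 3: heading=202.6°, groundspeed=138.8 kt
Leg 4: heading=184.9°, groundspeed=140.1 kt
Leg 5: heading=154.0°, groundspeed=135.4 kt

Leg 1: desired track 111.3°; wind correction -26.7° → command heading 84.6°, groundspeed 97.3 kt
Leg 2: desired track 276.0°; wind correction +27.7° → command heading 303.7°, groundspeed 84.5 kt
Leg 3: desired track 197.3°; wind correction +5.3° → command heading 202.6°, groundspeed 138.8 kt
Leg 4: desired track 185.2°; wind correction -0.3° → command heading 184.9°, groundspeed 140.1 kt
Leg 5: desired track 164.0°; wind correction -10.0° → command heading 154.0°, groundspeed 135.4 kt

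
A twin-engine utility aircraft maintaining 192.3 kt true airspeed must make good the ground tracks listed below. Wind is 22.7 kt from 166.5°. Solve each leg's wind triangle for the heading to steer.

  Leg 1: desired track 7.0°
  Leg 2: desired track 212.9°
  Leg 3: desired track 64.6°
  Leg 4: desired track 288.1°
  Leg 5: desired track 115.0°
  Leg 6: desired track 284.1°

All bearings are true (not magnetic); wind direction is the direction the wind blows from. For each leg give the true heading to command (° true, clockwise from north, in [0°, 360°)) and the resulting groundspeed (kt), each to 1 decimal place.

Leg 1: heading=9.4°, groundspeed=213.4 kt
Leg 2: heading=208.0°, groundspeed=175.9 kt
Leg 3: heading=71.2°, groundspeed=195.7 kt
Leg 4: heading=282.3°, groundspeed=203.2 kt
Leg 5: heading=120.3°, groundspeed=177.3 kt
Leg 6: heading=278.1°, groundspeed=201.8 kt

Leg 1: desired track 7.0°; wind correction +2.4° → command heading 9.4°, groundspeed 213.4 kt
Leg 2: desired track 212.9°; wind correction -4.9° → command heading 208.0°, groundspeed 175.9 kt
Leg 3: desired track 64.6°; wind correction +6.6° → command heading 71.2°, groundspeed 195.7 kt
Leg 4: desired track 288.1°; wind correction -5.8° → command heading 282.3°, groundspeed 203.2 kt
Leg 5: desired track 115.0°; wind correction +5.3° → command heading 120.3°, groundspeed 177.3 kt
Leg 6: desired track 284.1°; wind correction -6.0° → command heading 278.1°, groundspeed 201.8 kt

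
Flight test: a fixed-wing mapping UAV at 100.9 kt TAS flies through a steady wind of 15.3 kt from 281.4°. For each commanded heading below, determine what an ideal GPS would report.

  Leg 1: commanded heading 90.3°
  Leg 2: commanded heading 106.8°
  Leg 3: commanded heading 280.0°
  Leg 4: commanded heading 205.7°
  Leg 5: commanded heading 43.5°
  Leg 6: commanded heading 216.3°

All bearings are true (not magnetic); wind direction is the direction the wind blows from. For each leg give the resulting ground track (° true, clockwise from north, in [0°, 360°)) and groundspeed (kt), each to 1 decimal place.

Leg 1: heading 90.3°; drift +1.5° → track 91.8°, groundspeed 116.0 kt
Leg 2: heading 106.8°; drift -0.7° → track 106.1°, groundspeed 116.1 kt
Leg 3: heading 280.0°; drift -0.3° → track 279.7°, groundspeed 85.6 kt
Leg 4: heading 205.7°; drift -8.7° → track 197.0°, groundspeed 98.2 kt
Leg 5: heading 43.5°; drift +6.8° → track 50.3°, groundspeed 109.8 kt
Leg 6: heading 216.3°; drift -8.4° → track 207.9°, groundspeed 95.5 kt

Leg 1: track=91.8°, groundspeed=116.0 kt
Leg 2: track=106.1°, groundspeed=116.1 kt
Leg 3: track=279.7°, groundspeed=85.6 kt
Leg 4: track=197.0°, groundspeed=98.2 kt
Leg 5: track=50.3°, groundspeed=109.8 kt
Leg 6: track=207.9°, groundspeed=95.5 kt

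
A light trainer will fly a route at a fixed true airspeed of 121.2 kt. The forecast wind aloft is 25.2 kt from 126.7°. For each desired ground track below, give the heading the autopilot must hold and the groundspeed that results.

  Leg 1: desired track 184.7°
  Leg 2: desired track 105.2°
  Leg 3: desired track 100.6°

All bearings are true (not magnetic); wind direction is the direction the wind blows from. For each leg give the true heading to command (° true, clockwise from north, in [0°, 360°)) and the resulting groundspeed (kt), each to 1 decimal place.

Leg 1: heading=174.5°, groundspeed=105.9 kt
Leg 2: heading=109.6°, groundspeed=97.4 kt
Leg 3: heading=105.8°, groundspeed=98.1 kt

Leg 1: desired track 184.7°; wind correction -10.2° → command heading 174.5°, groundspeed 105.9 kt
Leg 2: desired track 105.2°; wind correction +4.4° → command heading 109.6°, groundspeed 97.4 kt
Leg 3: desired track 100.6°; wind correction +5.2° → command heading 105.8°, groundspeed 98.1 kt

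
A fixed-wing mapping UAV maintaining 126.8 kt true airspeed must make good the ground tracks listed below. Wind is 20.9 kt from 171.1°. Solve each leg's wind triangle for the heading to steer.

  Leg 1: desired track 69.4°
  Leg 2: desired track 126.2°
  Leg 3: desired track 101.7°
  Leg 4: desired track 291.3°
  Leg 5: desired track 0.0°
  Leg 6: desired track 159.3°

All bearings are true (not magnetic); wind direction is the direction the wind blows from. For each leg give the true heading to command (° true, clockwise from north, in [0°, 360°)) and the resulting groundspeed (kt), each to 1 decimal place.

Leg 1: heading=78.7°, groundspeed=129.4 kt
Leg 2: heading=132.9°, groundspeed=111.1 kt
Leg 3: heading=110.6°, groundspeed=117.9 kt
Leg 4: heading=283.1°, groundspeed=136.0 kt
Leg 5: heading=1.5°, groundspeed=147.4 kt
Leg 6: heading=161.2°, groundspeed=106.3 kt

Leg 1: desired track 69.4°; wind correction +9.3° → command heading 78.7°, groundspeed 129.4 kt
Leg 2: desired track 126.2°; wind correction +6.7° → command heading 132.9°, groundspeed 111.1 kt
Leg 3: desired track 101.7°; wind correction +8.9° → command heading 110.6°, groundspeed 117.9 kt
Leg 4: desired track 291.3°; wind correction -8.2° → command heading 283.1°, groundspeed 136.0 kt
Leg 5: desired track 0.0°; wind correction +1.5° → command heading 1.5°, groundspeed 147.4 kt
Leg 6: desired track 159.3°; wind correction +1.9° → command heading 161.2°, groundspeed 106.3 kt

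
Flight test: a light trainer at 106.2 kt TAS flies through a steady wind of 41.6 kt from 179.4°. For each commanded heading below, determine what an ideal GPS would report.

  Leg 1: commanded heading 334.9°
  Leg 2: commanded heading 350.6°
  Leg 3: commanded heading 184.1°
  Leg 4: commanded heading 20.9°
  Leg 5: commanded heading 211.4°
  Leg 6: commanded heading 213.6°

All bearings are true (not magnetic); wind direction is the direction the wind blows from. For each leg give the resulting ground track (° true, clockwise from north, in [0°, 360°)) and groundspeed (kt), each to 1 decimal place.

Leg 1: heading 334.9°; drift +6.8° → track 341.7°, groundspeed 145.1 kt
Leg 2: heading 350.6°; drift +2.5° → track 353.1°, groundspeed 147.4 kt
Leg 3: heading 184.1°; drift +3.0° → track 187.1°, groundspeed 64.8 kt
Leg 4: heading 20.9°; drift -6.0° → track 14.9°, groundspeed 145.7 kt
Leg 5: heading 211.4°; drift +17.3° → track 228.7°, groundspeed 74.3 kt
Leg 6: heading 213.6°; drift +18.0° → track 231.6°, groundspeed 75.5 kt

Leg 1: track=341.7°, groundspeed=145.1 kt
Leg 2: track=353.1°, groundspeed=147.4 kt
Leg 3: track=187.1°, groundspeed=64.8 kt
Leg 4: track=14.9°, groundspeed=145.7 kt
Leg 5: track=228.7°, groundspeed=74.3 kt
Leg 6: track=231.6°, groundspeed=75.5 kt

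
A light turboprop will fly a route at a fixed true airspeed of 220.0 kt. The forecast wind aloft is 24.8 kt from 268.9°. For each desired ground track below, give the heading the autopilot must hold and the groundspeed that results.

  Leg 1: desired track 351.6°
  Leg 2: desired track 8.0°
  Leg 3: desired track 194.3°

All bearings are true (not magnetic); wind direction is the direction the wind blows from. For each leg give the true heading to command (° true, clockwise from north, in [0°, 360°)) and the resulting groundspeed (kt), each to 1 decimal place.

Leg 1: heading=345.2°, groundspeed=215.5 kt
Leg 2: heading=1.6°, groundspeed=222.6 kt
Leg 3: heading=200.5°, groundspeed=212.1 kt

Leg 1: desired track 351.6°; wind correction -6.4° → command heading 345.2°, groundspeed 215.5 kt
Leg 2: desired track 8.0°; wind correction -6.4° → command heading 1.6°, groundspeed 222.6 kt
Leg 3: desired track 194.3°; wind correction +6.2° → command heading 200.5°, groundspeed 212.1 kt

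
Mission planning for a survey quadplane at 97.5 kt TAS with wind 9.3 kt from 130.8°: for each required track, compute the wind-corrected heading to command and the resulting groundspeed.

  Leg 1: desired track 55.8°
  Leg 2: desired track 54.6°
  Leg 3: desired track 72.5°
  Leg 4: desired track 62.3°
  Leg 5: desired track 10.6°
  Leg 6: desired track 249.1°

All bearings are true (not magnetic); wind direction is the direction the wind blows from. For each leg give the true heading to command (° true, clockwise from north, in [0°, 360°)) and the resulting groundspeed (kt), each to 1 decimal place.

Leg 1: desired track 55.8°; wind correction +5.3° → command heading 61.1°, groundspeed 94.7 kt
Leg 2: desired track 54.6°; wind correction +5.3° → command heading 59.9°, groundspeed 94.9 kt
Leg 3: desired track 72.5°; wind correction +4.7° → command heading 77.2°, groundspeed 92.3 kt
Leg 4: desired track 62.3°; wind correction +5.1° → command heading 67.4°, groundspeed 93.7 kt
Leg 5: desired track 10.6°; wind correction +4.7° → command heading 15.3°, groundspeed 101.8 kt
Leg 6: desired track 249.1°; wind correction -4.8° → command heading 244.3°, groundspeed 101.6 kt

Leg 1: heading=61.1°, groundspeed=94.7 kt
Leg 2: heading=59.9°, groundspeed=94.9 kt
Leg 3: heading=77.2°, groundspeed=92.3 kt
Leg 4: heading=67.4°, groundspeed=93.7 kt
Leg 5: heading=15.3°, groundspeed=101.8 kt
Leg 6: heading=244.3°, groundspeed=101.6 kt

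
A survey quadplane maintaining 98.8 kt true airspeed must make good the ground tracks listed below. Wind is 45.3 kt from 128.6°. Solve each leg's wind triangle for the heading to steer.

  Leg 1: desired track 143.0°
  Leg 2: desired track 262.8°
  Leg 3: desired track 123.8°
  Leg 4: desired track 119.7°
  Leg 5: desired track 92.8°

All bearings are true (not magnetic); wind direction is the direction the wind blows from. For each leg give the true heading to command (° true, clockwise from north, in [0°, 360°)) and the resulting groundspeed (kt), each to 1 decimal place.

Leg 1: desired track 143.0°; wind correction -6.5° → command heading 136.5°, groundspeed 54.3 kt
Leg 2: desired track 262.8°; wind correction -19.2° → command heading 243.6°, groundspeed 124.9 kt
Leg 3: desired track 123.8°; wind correction +2.2° → command heading 126.0°, groundspeed 53.6 kt
Leg 4: desired track 119.7°; wind correction +4.1° → command heading 123.8°, groundspeed 53.8 kt
Leg 5: desired track 92.8°; wind correction +15.6° → command heading 108.4°, groundspeed 58.4 kt

Leg 1: heading=136.5°, groundspeed=54.3 kt
Leg 2: heading=243.6°, groundspeed=124.9 kt
Leg 3: heading=126.0°, groundspeed=53.6 kt
Leg 4: heading=123.8°, groundspeed=53.8 kt
Leg 5: heading=108.4°, groundspeed=58.4 kt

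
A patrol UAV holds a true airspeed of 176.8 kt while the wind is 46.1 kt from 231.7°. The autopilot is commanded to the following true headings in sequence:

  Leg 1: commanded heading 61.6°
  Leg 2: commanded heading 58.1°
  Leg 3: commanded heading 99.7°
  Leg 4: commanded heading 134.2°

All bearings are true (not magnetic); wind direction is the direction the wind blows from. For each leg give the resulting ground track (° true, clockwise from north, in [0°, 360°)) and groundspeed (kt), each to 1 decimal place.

Leg 1: track=59.6°, groundspeed=222.4 kt
Leg 2: track=56.8°, groundspeed=222.7 kt
Leg 3: track=90.3°, groundspeed=210.5 kt
Leg 4: track=120.2°, groundspeed=188.4 kt

Leg 1: heading 61.6°; drift -2.0° → track 59.6°, groundspeed 222.4 kt
Leg 2: heading 58.1°; drift -1.3° → track 56.8°, groundspeed 222.7 kt
Leg 3: heading 99.7°; drift -9.4° → track 90.3°, groundspeed 210.5 kt
Leg 4: heading 134.2°; drift -14.0° → track 120.2°, groundspeed 188.4 kt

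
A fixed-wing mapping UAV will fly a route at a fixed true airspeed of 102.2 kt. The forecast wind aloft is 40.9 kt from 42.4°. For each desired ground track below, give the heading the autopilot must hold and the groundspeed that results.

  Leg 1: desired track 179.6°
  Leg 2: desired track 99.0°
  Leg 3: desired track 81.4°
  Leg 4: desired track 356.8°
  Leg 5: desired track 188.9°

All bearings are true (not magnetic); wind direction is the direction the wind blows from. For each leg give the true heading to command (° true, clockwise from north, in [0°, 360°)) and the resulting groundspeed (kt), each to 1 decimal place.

Leg 1: heading=163.8°, groundspeed=128.4 kt
Leg 2: heading=79.5°, groundspeed=73.8 kt
Leg 3: heading=66.8°, groundspeed=67.1 kt
Leg 4: heading=13.4°, groundspeed=69.3 kt
Leg 5: heading=176.1°, groundspeed=133.8 kt

Leg 1: desired track 179.6°; wind correction -15.8° → command heading 163.8°, groundspeed 128.4 kt
Leg 2: desired track 99.0°; wind correction -19.5° → command heading 79.5°, groundspeed 73.8 kt
Leg 3: desired track 81.4°; wind correction -14.6° → command heading 66.8°, groundspeed 67.1 kt
Leg 4: desired track 356.8°; wind correction +16.6° → command heading 13.4°, groundspeed 69.3 kt
Leg 5: desired track 188.9°; wind correction -12.8° → command heading 176.1°, groundspeed 133.8 kt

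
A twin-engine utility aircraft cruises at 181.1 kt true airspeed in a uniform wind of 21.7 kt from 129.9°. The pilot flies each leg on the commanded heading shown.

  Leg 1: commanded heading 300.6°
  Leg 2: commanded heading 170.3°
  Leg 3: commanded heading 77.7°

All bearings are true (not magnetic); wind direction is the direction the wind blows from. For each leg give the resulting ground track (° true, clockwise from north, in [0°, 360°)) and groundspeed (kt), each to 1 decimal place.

Leg 1: heading 300.6°; drift +1.0° → track 301.6°, groundspeed 202.5 kt
Leg 2: heading 170.3°; drift +4.9° → track 175.2°, groundspeed 165.2 kt
Leg 3: heading 77.7°; drift -5.8° → track 71.9°, groundspeed 168.7 kt

Leg 1: track=301.6°, groundspeed=202.5 kt
Leg 2: track=175.2°, groundspeed=165.2 kt
Leg 3: track=71.9°, groundspeed=168.7 kt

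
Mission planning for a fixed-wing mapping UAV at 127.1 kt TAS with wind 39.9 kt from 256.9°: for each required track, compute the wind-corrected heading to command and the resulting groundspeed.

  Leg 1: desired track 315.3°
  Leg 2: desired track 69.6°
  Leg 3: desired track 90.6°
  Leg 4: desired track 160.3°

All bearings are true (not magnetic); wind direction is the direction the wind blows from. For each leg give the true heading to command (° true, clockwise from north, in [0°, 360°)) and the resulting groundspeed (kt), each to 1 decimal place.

Leg 1: heading=299.8°, groundspeed=101.6 kt
Leg 2: heading=67.3°, groundspeed=166.6 kt
Leg 3: heading=94.9°, groundspeed=165.5 kt
Leg 4: heading=178.5°, groundspeed=125.3 kt

Leg 1: desired track 315.3°; wind correction -15.5° → command heading 299.8°, groundspeed 101.6 kt
Leg 2: desired track 69.6°; wind correction -2.3° → command heading 67.3°, groundspeed 166.6 kt
Leg 3: desired track 90.6°; wind correction +4.3° → command heading 94.9°, groundspeed 165.5 kt
Leg 4: desired track 160.3°; wind correction +18.2° → command heading 178.5°, groundspeed 125.3 kt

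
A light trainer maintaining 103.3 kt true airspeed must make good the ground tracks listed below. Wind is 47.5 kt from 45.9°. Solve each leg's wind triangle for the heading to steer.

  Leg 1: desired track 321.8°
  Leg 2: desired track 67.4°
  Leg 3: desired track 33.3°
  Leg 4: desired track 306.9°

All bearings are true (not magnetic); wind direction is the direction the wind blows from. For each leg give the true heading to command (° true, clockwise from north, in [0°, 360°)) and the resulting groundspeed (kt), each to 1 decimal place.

Leg 1: heading=349.0°, groundspeed=87.0 kt
Leg 2: heading=57.7°, groundspeed=57.6 kt
Leg 3: heading=39.1°, groundspeed=56.4 kt
Leg 4: heading=333.9°, groundspeed=99.5 kt

Leg 1: desired track 321.8°; wind correction +27.2° → command heading 349.0°, groundspeed 87.0 kt
Leg 2: desired track 67.4°; wind correction -9.7° → command heading 57.7°, groundspeed 57.6 kt
Leg 3: desired track 33.3°; wind correction +5.8° → command heading 39.1°, groundspeed 56.4 kt
Leg 4: desired track 306.9°; wind correction +27.0° → command heading 333.9°, groundspeed 99.5 kt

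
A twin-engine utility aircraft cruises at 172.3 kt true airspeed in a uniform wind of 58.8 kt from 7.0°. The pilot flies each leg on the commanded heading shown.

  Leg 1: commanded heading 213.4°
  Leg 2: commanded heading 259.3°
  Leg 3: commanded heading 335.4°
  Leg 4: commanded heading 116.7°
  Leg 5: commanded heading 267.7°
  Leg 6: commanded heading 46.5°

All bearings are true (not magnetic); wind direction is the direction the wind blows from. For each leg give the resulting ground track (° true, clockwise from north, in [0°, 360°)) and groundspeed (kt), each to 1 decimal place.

Leg 1: heading 213.4°; drift -6.6° → track 206.8°, groundspeed 226.5 kt
Leg 2: heading 259.3°; drift -16.4° → track 242.9°, groundspeed 198.3 kt
Leg 3: heading 335.4°; drift -14.1° → track 321.3°, groundspeed 126.0 kt
Leg 4: heading 116.7°; drift +16.1° → track 132.8°, groundspeed 199.9 kt
Leg 5: heading 267.7°; drift -17.7° → track 250.0°, groundspeed 190.8 kt
Leg 6: heading 46.5°; drift +16.4° → track 62.9°, groundspeed 132.3 kt

Leg 1: track=206.8°, groundspeed=226.5 kt
Leg 2: track=242.9°, groundspeed=198.3 kt
Leg 3: track=321.3°, groundspeed=126.0 kt
Leg 4: track=132.8°, groundspeed=199.9 kt
Leg 5: track=250.0°, groundspeed=190.8 kt
Leg 6: track=62.9°, groundspeed=132.3 kt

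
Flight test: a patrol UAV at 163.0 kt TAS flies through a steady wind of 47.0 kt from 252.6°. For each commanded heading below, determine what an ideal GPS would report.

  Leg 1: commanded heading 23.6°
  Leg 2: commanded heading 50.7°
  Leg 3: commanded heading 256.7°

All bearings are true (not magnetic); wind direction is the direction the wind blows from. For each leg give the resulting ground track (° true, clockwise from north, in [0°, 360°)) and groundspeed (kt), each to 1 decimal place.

Leg 1: track=34.0°, groundspeed=197.1 kt
Leg 2: track=55.5°, groundspeed=207.4 kt
Leg 3: track=258.4°, groundspeed=116.2 kt

Leg 1: heading 23.6°; drift +10.4° → track 34.0°, groundspeed 197.1 kt
Leg 2: heading 50.7°; drift +4.8° → track 55.5°, groundspeed 207.4 kt
Leg 3: heading 256.7°; drift +1.7° → track 258.4°, groundspeed 116.2 kt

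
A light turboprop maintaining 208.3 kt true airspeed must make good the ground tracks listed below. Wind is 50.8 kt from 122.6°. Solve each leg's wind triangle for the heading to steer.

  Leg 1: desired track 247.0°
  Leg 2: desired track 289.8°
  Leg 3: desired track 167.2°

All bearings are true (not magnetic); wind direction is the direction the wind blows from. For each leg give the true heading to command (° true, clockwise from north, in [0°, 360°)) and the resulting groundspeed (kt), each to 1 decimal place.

Leg 1: heading=235.4°, groundspeed=232.7 kt
Leg 2: heading=286.7°, groundspeed=257.5 kt
Leg 3: heading=157.3°, groundspeed=169.1 kt

Leg 1: desired track 247.0°; wind correction -11.6° → command heading 235.4°, groundspeed 232.7 kt
Leg 2: desired track 289.8°; wind correction -3.1° → command heading 286.7°, groundspeed 257.5 kt
Leg 3: desired track 167.2°; wind correction -9.9° → command heading 157.3°, groundspeed 169.1 kt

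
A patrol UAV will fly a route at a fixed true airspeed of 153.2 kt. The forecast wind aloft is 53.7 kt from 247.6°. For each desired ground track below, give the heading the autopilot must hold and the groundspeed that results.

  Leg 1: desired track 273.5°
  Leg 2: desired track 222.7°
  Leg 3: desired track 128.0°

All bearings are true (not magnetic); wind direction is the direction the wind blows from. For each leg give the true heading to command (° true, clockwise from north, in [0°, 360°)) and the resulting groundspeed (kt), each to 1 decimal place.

Leg 1: desired track 273.5°; wind correction -8.8° → command heading 264.7°, groundspeed 103.1 kt
Leg 2: desired track 222.7°; wind correction +8.5° → command heading 231.2°, groundspeed 102.8 kt
Leg 3: desired track 128.0°; wind correction +17.7° → command heading 145.7°, groundspeed 172.4 kt

Leg 1: heading=264.7°, groundspeed=103.1 kt
Leg 2: heading=231.2°, groundspeed=102.8 kt
Leg 3: heading=145.7°, groundspeed=172.4 kt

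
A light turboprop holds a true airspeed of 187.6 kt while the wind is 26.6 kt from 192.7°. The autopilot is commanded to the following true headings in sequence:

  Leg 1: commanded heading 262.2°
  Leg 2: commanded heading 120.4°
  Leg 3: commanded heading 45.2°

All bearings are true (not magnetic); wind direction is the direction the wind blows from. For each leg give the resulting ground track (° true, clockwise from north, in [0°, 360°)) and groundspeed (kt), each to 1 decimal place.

Leg 1: heading 262.2°; drift +8.0° → track 270.2°, groundspeed 180.0 kt
Leg 2: heading 120.4°; drift -8.0° → track 112.4°, groundspeed 181.3 kt
Leg 3: heading 45.2°; drift -3.9° → track 41.3°, groundspeed 210.5 kt

Leg 1: track=270.2°, groundspeed=180.0 kt
Leg 2: track=112.4°, groundspeed=181.3 kt
Leg 3: track=41.3°, groundspeed=210.5 kt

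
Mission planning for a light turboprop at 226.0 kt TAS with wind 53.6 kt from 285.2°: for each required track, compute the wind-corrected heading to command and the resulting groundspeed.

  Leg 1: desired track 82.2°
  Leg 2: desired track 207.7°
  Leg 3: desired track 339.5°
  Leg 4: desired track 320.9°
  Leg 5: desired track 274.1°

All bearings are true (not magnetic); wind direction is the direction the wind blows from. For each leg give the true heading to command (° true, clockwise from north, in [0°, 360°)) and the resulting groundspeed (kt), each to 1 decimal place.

Leg 1: heading=76.9°, groundspeed=274.4 kt
Leg 2: heading=221.1°, groundspeed=208.3 kt
Leg 3: heading=328.4°, groundspeed=190.5 kt
Leg 4: heading=312.9°, groundspeed=180.3 kt
Leg 5: heading=276.7°, groundspeed=173.2 kt

Leg 1: desired track 82.2°; wind correction -5.3° → command heading 76.9°, groundspeed 274.4 kt
Leg 2: desired track 207.7°; wind correction +13.4° → command heading 221.1°, groundspeed 208.3 kt
Leg 3: desired track 339.5°; wind correction -11.1° → command heading 328.4°, groundspeed 190.5 kt
Leg 4: desired track 320.9°; wind correction -8.0° → command heading 312.9°, groundspeed 180.3 kt
Leg 5: desired track 274.1°; wind correction +2.6° → command heading 276.7°, groundspeed 173.2 kt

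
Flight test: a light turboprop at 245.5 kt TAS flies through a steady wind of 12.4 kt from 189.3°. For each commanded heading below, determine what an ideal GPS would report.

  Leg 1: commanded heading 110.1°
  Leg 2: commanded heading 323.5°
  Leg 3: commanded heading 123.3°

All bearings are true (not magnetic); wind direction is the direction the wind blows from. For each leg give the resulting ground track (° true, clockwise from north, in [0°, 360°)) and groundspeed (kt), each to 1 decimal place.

Leg 1: track=107.2°, groundspeed=243.5 kt
Leg 2: track=325.5°, groundspeed=254.3 kt
Leg 3: track=120.6°, groundspeed=240.7 kt

Leg 1: heading 110.1°; drift -2.9° → track 107.2°, groundspeed 243.5 kt
Leg 2: heading 323.5°; drift +2.0° → track 325.5°, groundspeed 254.3 kt
Leg 3: heading 123.3°; drift -2.7° → track 120.6°, groundspeed 240.7 kt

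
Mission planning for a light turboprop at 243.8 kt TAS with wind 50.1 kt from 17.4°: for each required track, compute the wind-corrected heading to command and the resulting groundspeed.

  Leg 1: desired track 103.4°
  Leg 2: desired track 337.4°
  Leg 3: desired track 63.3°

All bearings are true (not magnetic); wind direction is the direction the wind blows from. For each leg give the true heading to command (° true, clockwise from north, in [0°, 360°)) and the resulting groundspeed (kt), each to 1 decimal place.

Leg 1: desired track 103.4°; wind correction -11.8° → command heading 91.6°, groundspeed 235.1 kt
Leg 2: desired track 337.4°; wind correction +7.6° → command heading 345.0°, groundspeed 203.3 kt
Leg 3: desired track 63.3°; wind correction -8.5° → command heading 54.8°, groundspeed 206.3 kt

Leg 1: heading=91.6°, groundspeed=235.1 kt
Leg 2: heading=345.0°, groundspeed=203.3 kt
Leg 3: heading=54.8°, groundspeed=206.3 kt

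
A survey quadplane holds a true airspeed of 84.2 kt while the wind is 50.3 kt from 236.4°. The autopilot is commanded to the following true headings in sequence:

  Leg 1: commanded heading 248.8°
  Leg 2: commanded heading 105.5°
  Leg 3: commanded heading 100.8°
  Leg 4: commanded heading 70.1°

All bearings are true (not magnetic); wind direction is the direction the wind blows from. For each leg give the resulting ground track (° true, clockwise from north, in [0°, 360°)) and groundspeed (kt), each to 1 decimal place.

Leg 1: heading 248.8°; drift +17.1° → track 265.9°, groundspeed 36.7 kt
Leg 2: heading 105.5°; drift -18.0° → track 87.5°, groundspeed 123.1 kt
Leg 3: heading 100.8°; drift -16.3° → track 84.5°, groundspeed 125.2 kt
Leg 4: heading 70.1°; drift -5.1° → track 65.0°, groundspeed 133.6 kt

Leg 1: track=265.9°, groundspeed=36.7 kt
Leg 2: track=87.5°, groundspeed=123.1 kt
Leg 3: track=84.5°, groundspeed=125.2 kt
Leg 4: track=65.0°, groundspeed=133.6 kt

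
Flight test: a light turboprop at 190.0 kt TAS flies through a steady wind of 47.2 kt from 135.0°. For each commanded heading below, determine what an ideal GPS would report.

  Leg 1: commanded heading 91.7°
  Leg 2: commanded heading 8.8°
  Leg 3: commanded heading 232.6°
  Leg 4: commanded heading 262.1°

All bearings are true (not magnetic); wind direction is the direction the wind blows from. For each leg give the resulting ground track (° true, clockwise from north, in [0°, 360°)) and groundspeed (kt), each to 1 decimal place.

Leg 1: track=80.0°, groundspeed=159.0 kt
Leg 2: track=358.9°, groundspeed=221.2 kt
Leg 3: track=246.0°, groundspeed=201.7 kt
Leg 4: track=271.9°, groundspeed=221.7 kt

Leg 1: heading 91.7°; drift -11.7° → track 80.0°, groundspeed 159.0 kt
Leg 2: heading 8.8°; drift -9.9° → track 358.9°, groundspeed 221.2 kt
Leg 3: heading 232.6°; drift +13.4° → track 246.0°, groundspeed 201.7 kt
Leg 4: heading 262.1°; drift +9.8° → track 271.9°, groundspeed 221.7 kt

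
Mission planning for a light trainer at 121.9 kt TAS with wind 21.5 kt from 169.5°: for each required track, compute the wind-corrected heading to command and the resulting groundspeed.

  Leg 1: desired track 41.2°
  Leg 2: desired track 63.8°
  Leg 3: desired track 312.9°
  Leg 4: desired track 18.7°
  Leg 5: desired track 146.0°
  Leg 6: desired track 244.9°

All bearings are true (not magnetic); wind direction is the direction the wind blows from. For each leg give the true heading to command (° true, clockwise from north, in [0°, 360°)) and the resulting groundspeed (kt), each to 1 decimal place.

Leg 1: heading=49.2°, groundspeed=134.1 kt
Leg 2: heading=73.6°, groundspeed=125.9 kt
Leg 3: heading=306.9°, groundspeed=138.5 kt
Leg 4: heading=23.6°, groundspeed=140.2 kt
Leg 5: heading=150.0°, groundspeed=101.9 kt
Leg 6: heading=235.1°, groundspeed=114.7 kt

Leg 1: desired track 41.2°; wind correction +8.0° → command heading 49.2°, groundspeed 134.1 kt
Leg 2: desired track 63.8°; wind correction +9.8° → command heading 73.6°, groundspeed 125.9 kt
Leg 3: desired track 312.9°; wind correction -6.0° → command heading 306.9°, groundspeed 138.5 kt
Leg 4: desired track 18.7°; wind correction +4.9° → command heading 23.6°, groundspeed 140.2 kt
Leg 5: desired track 146.0°; wind correction +4.0° → command heading 150.0°, groundspeed 101.9 kt
Leg 6: desired track 244.9°; wind correction -9.8° → command heading 235.1°, groundspeed 114.7 kt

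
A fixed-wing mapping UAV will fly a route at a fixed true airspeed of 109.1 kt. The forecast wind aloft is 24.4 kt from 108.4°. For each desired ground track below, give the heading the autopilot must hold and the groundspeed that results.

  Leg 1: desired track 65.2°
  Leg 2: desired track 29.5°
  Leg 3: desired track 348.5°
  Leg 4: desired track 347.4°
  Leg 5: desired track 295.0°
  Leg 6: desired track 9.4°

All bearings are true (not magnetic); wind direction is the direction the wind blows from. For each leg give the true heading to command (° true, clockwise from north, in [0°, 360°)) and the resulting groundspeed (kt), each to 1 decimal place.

Leg 1: heading=74.0°, groundspeed=90.0 kt
Leg 2: heading=42.2°, groundspeed=101.7 kt
Leg 3: heading=359.7°, groundspeed=119.2 kt
Leg 4: heading=358.5°, groundspeed=119.6 kt
Leg 5: heading=296.5°, groundspeed=133.3 kt
Leg 6: heading=22.2°, groundspeed=110.2 kt

Leg 1: desired track 65.2°; wind correction +8.8° → command heading 74.0°, groundspeed 90.0 kt
Leg 2: desired track 29.5°; wind correction +12.7° → command heading 42.2°, groundspeed 101.7 kt
Leg 3: desired track 348.5°; wind correction +11.2° → command heading 359.7°, groundspeed 119.2 kt
Leg 4: desired track 347.4°; wind correction +11.1° → command heading 358.5°, groundspeed 119.6 kt
Leg 5: desired track 295.0°; wind correction +1.5° → command heading 296.5°, groundspeed 133.3 kt
Leg 6: desired track 9.4°; wind correction +12.8° → command heading 22.2°, groundspeed 110.2 kt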